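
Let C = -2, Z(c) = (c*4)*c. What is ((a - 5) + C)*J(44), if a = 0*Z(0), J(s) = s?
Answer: -308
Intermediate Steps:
Z(c) = 4*c² (Z(c) = (4*c)*c = 4*c²)
a = 0 (a = 0*(4*0²) = 0*(4*0) = 0*0 = 0)
((a - 5) + C)*J(44) = ((0 - 5) - 2)*44 = (-5 - 2)*44 = -7*44 = -308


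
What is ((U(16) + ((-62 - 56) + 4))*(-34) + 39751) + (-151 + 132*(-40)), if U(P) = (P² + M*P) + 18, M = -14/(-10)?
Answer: 140592/5 ≈ 28118.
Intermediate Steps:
M = 7/5 (M = -14*(-⅒) = 7/5 ≈ 1.4000)
U(P) = 18 + P² + 7*P/5 (U(P) = (P² + 7*P/5) + 18 = 18 + P² + 7*P/5)
((U(16) + ((-62 - 56) + 4))*(-34) + 39751) + (-151 + 132*(-40)) = (((18 + 16² + (7/5)*16) + ((-62 - 56) + 4))*(-34) + 39751) + (-151 + 132*(-40)) = (((18 + 256 + 112/5) + (-118 + 4))*(-34) + 39751) + (-151 - 5280) = ((1482/5 - 114)*(-34) + 39751) - 5431 = ((912/5)*(-34) + 39751) - 5431 = (-31008/5 + 39751) - 5431 = 167747/5 - 5431 = 140592/5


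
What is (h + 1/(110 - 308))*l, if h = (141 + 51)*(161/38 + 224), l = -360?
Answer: -3297127300/209 ≈ -1.5776e+7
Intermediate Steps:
h = 832608/19 (h = 192*(161*(1/38) + 224) = 192*(161/38 + 224) = 192*(8673/38) = 832608/19 ≈ 43822.)
(h + 1/(110 - 308))*l = (832608/19 + 1/(110 - 308))*(-360) = (832608/19 + 1/(-198))*(-360) = (832608/19 - 1/198)*(-360) = (164856365/3762)*(-360) = -3297127300/209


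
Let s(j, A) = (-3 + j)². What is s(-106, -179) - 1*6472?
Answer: 5409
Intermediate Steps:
s(-106, -179) - 1*6472 = (-3 - 106)² - 1*6472 = (-109)² - 6472 = 11881 - 6472 = 5409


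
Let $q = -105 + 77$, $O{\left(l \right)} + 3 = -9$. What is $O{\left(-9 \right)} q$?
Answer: $336$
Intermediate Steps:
$O{\left(l \right)} = -12$ ($O{\left(l \right)} = -3 - 9 = -12$)
$q = -28$
$O{\left(-9 \right)} q = \left(-12\right) \left(-28\right) = 336$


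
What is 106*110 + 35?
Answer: 11695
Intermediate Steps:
106*110 + 35 = 11660 + 35 = 11695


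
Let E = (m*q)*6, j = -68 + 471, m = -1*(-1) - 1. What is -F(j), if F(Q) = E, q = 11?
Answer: 0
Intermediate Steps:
m = 0 (m = 1 - 1 = 0)
j = 403
E = 0 (E = (0*11)*6 = 0*6 = 0)
F(Q) = 0
-F(j) = -1*0 = 0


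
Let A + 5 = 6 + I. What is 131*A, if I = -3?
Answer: -262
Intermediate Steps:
A = -2 (A = -5 + (6 - 3) = -5 + 3 = -2)
131*A = 131*(-2) = -262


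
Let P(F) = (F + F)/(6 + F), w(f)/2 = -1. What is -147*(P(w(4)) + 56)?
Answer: -8085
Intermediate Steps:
w(f) = -2 (w(f) = 2*(-1) = -2)
P(F) = 2*F/(6 + F) (P(F) = (2*F)/(6 + F) = 2*F/(6 + F))
-147*(P(w(4)) + 56) = -147*(2*(-2)/(6 - 2) + 56) = -147*(2*(-2)/4 + 56) = -147*(2*(-2)*(¼) + 56) = -147*(-1 + 56) = -147*55 = -8085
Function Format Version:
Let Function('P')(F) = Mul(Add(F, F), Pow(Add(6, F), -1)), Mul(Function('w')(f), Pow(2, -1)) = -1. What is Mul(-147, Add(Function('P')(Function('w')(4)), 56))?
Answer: -8085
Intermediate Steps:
Function('w')(f) = -2 (Function('w')(f) = Mul(2, -1) = -2)
Function('P')(F) = Mul(2, F, Pow(Add(6, F), -1)) (Function('P')(F) = Mul(Mul(2, F), Pow(Add(6, F), -1)) = Mul(2, F, Pow(Add(6, F), -1)))
Mul(-147, Add(Function('P')(Function('w')(4)), 56)) = Mul(-147, Add(Mul(2, -2, Pow(Add(6, -2), -1)), 56)) = Mul(-147, Add(Mul(2, -2, Pow(4, -1)), 56)) = Mul(-147, Add(Mul(2, -2, Rational(1, 4)), 56)) = Mul(-147, Add(-1, 56)) = Mul(-147, 55) = -8085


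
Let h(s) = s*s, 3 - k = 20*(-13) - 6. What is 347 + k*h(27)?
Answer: 196448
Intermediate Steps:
k = 269 (k = 3 - (20*(-13) - 6) = 3 - (-260 - 6) = 3 - 1*(-266) = 3 + 266 = 269)
h(s) = s²
347 + k*h(27) = 347 + 269*27² = 347 + 269*729 = 347 + 196101 = 196448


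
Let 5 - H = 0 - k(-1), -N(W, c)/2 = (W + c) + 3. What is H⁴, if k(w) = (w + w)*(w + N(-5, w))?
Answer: 625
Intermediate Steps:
N(W, c) = -6 - 2*W - 2*c (N(W, c) = -2*((W + c) + 3) = -2*(3 + W + c) = -6 - 2*W - 2*c)
k(w) = 2*w*(4 - w) (k(w) = (w + w)*(w + (-6 - 2*(-5) - 2*w)) = (2*w)*(w + (-6 + 10 - 2*w)) = (2*w)*(w + (4 - 2*w)) = (2*w)*(4 - w) = 2*w*(4 - w))
H = -5 (H = 5 - (0 - 2*(-1)*(4 - 1*(-1))) = 5 - (0 - 2*(-1)*(4 + 1)) = 5 - (0 - 2*(-1)*5) = 5 - (0 - 1*(-10)) = 5 - (0 + 10) = 5 - 1*10 = 5 - 10 = -5)
H⁴ = (-5)⁴ = 625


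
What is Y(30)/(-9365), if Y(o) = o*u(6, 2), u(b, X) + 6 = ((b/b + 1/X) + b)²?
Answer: -603/3746 ≈ -0.16097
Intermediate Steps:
u(b, X) = -6 + (1 + b + 1/X)² (u(b, X) = -6 + ((b/b + 1/X) + b)² = -6 + ((1 + 1/X) + b)² = -6 + (1 + b + 1/X)²)
Y(o) = 201*o/4 (Y(o) = o*(-6 + (1 + 2 + 2*6)²/2²) = o*(-6 + (1 + 2 + 12)²/4) = o*(-6 + (¼)*15²) = o*(-6 + (¼)*225) = o*(-6 + 225/4) = o*(201/4) = 201*o/4)
Y(30)/(-9365) = ((201/4)*30)/(-9365) = (3015/2)*(-1/9365) = -603/3746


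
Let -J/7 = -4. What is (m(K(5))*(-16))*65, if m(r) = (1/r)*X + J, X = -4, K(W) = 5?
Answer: -28288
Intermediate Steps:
J = 28 (J = -7*(-4) = 28)
m(r) = 28 - 4/r (m(r) = (1/r)*(-4) + 28 = -4/r + 28 = 28 - 4/r)
(m(K(5))*(-16))*65 = ((28 - 4/5)*(-16))*65 = ((28 - 4*⅕)*(-16))*65 = ((28 - ⅘)*(-16))*65 = ((136/5)*(-16))*65 = -2176/5*65 = -28288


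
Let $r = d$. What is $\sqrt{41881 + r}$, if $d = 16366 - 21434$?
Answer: $\sqrt{36813} \approx 191.87$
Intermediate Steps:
$d = -5068$
$r = -5068$
$\sqrt{41881 + r} = \sqrt{41881 - 5068} = \sqrt{36813}$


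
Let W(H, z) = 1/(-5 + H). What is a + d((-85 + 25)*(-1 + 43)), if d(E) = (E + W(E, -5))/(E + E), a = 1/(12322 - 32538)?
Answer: 2296816111/4594086000 ≈ 0.49995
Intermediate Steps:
a = -1/20216 (a = 1/(-20216) = -1/20216 ≈ -4.9466e-5)
d(E) = (E + 1/(-5 + E))/(2*E) (d(E) = (E + 1/(-5 + E))/(E + E) = (E + 1/(-5 + E))/((2*E)) = (E + 1/(-5 + E))*(1/(2*E)) = (E + 1/(-5 + E))/(2*E))
a + d((-85 + 25)*(-1 + 43)) = -1/20216 + (1 + ((-85 + 25)*(-1 + 43))*(-5 + (-85 + 25)*(-1 + 43)))/(2*(((-85 + 25)*(-1 + 43)))*(-5 + (-85 + 25)*(-1 + 43))) = -1/20216 + (1 + (-60*42)*(-5 - 60*42))/(2*((-60*42))*(-5 - 60*42)) = -1/20216 + (½)*(1 - 2520*(-5 - 2520))/(-2520*(-5 - 2520)) = -1/20216 + (½)*(-1/2520)*(1 - 2520*(-2525))/(-2525) = -1/20216 + (½)*(-1/2520)*(-1/2525)*(1 + 6363000) = -1/20216 + (½)*(-1/2520)*(-1/2525)*6363001 = -1/20216 + 6363001/12726000 = 2296816111/4594086000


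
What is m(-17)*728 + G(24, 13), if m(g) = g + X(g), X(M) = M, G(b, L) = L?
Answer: -24739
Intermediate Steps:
m(g) = 2*g (m(g) = g + g = 2*g)
m(-17)*728 + G(24, 13) = (2*(-17))*728 + 13 = -34*728 + 13 = -24752 + 13 = -24739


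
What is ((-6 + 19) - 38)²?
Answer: 625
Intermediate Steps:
((-6 + 19) - 38)² = (13 - 38)² = (-25)² = 625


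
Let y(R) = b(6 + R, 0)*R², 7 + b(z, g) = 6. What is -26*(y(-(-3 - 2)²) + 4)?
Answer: 16146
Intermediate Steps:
b(z, g) = -1 (b(z, g) = -7 + 6 = -1)
y(R) = -R²
-26*(y(-(-3 - 2)²) + 4) = -26*(-(-(-3 - 2)²)² + 4) = -26*(-(-1*(-5)²)² + 4) = -26*(-(-1*25)² + 4) = -26*(-1*(-25)² + 4) = -26*(-1*625 + 4) = -26*(-625 + 4) = -26*(-621) = 16146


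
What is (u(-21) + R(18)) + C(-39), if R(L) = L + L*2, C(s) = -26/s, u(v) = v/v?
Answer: 167/3 ≈ 55.667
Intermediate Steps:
u(v) = 1
R(L) = 3*L (R(L) = L + 2*L = 3*L)
(u(-21) + R(18)) + C(-39) = (1 + 3*18) - 26/(-39) = (1 + 54) - 26*(-1/39) = 55 + 2/3 = 167/3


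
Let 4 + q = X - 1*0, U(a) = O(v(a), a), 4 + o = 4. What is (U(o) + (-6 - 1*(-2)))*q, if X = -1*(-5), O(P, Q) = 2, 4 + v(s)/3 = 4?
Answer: -2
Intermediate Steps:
v(s) = 0 (v(s) = -12 + 3*4 = -12 + 12 = 0)
o = 0 (o = -4 + 4 = 0)
U(a) = 2
X = 5
q = 1 (q = -4 + (5 - 1*0) = -4 + (5 + 0) = -4 + 5 = 1)
(U(o) + (-6 - 1*(-2)))*q = (2 + (-6 - 1*(-2)))*1 = (2 + (-6 + 2))*1 = (2 - 4)*1 = -2*1 = -2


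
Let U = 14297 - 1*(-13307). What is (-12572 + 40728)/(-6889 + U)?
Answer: 28156/20715 ≈ 1.3592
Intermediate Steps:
U = 27604 (U = 14297 + 13307 = 27604)
(-12572 + 40728)/(-6889 + U) = (-12572 + 40728)/(-6889 + 27604) = 28156/20715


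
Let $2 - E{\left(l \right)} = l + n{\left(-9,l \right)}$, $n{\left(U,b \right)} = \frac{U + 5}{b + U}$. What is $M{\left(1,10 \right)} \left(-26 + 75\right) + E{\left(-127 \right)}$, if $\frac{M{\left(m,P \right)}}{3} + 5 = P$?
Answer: $\frac{29375}{34} \approx 863.97$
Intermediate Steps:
$M{\left(m,P \right)} = -15 + 3 P$
$n{\left(U,b \right)} = \frac{5 + U}{U + b}$
$E{\left(l \right)} = 2 - l + \frac{4}{-9 + l}$ ($E{\left(l \right)} = 2 - \left(l + \frac{5 - 9}{-9 + l}\right) = 2 - \left(l + \frac{1}{-9 + l} \left(-4\right)\right) = 2 - \left(l - \frac{4}{-9 + l}\right) = 2 - l + \frac{4}{-9 + l}$)
$M{\left(1,10 \right)} \left(-26 + 75\right) + E{\left(-127 \right)} = \left(-15 + 3 \cdot 10\right) \left(-26 + 75\right) + \frac{4 + \left(-9 - 127\right) \left(2 - -127\right)}{-9 - 127} = \left(-15 + 30\right) 49 + \frac{4 - 136 \left(2 + 127\right)}{-136} = 15 \cdot 49 - \frac{4 - 17544}{136} = 735 - \frac{4 - 17544}{136} = 735 - - \frac{4385}{34} = 735 + \frac{4385}{34} = \frac{29375}{34}$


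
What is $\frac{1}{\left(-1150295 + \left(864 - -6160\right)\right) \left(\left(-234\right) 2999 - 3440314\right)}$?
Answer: $\frac{1}{4735519943680} \approx 2.1117 \cdot 10^{-13}$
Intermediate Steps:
$\frac{1}{\left(-1150295 + \left(864 - -6160\right)\right) \left(\left(-234\right) 2999 - 3440314\right)} = \frac{1}{\left(-1150295 + \left(864 + 6160\right)\right) \left(-701766 - 3440314\right)} = \frac{1}{\left(-1150295 + 7024\right) \left(-4142080\right)} = \frac{1}{\left(-1143271\right) \left(-4142080\right)} = \frac{1}{4735519943680}$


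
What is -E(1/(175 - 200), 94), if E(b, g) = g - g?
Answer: 0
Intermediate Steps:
E(b, g) = 0
-E(1/(175 - 200), 94) = -1*0 = 0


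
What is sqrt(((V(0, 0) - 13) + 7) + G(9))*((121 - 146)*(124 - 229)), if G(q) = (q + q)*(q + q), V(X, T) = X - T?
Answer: 2625*sqrt(318) ≈ 46810.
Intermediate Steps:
G(q) = 4*q**2 (G(q) = (2*q)*(2*q) = 4*q**2)
sqrt(((V(0, 0) - 13) + 7) + G(9))*((121 - 146)*(124 - 229)) = sqrt((((0 - 1*0) - 13) + 7) + 4*9**2)*((121 - 146)*(124 - 229)) = sqrt((((0 + 0) - 13) + 7) + 4*81)*(-25*(-105)) = sqrt(((0 - 13) + 7) + 324)*2625 = sqrt((-13 + 7) + 324)*2625 = sqrt(-6 + 324)*2625 = sqrt(318)*2625 = 2625*sqrt(318)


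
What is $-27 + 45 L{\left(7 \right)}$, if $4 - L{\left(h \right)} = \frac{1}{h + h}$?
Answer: $\frac{2097}{14} \approx 149.79$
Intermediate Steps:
$L{\left(h \right)} = 4 - \frac{1}{2 h}$ ($L{\left(h \right)} = 4 - \frac{1}{h + h} = 4 - \frac{1}{2 h}$)
$-27 + 45 L{\left(7 \right)} = -27 + 45 \left(4 - \frac{1}{2 \cdot 7}\right) = -27 + 45 \left(4 - \frac{1}{14}\right) = -27 + 45 \cdot \frac{55}{14} = -27 + \frac{2475}{14} = \frac{2097}{14}$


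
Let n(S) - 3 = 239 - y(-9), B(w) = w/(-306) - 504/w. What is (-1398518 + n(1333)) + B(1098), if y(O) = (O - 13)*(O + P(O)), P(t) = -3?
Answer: -1450290177/1037 ≈ -1.3985e+6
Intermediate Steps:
B(w) = -504/w - w/306 (B(w) = w*(-1/306) - 504/w = -w/306 - 504/w = -504/w - w/306)
y(O) = (-13 + O)*(-3 + O) (y(O) = (O - 13)*(O - 3) = (-13 + O)*(-3 + O))
n(S) = -22 (n(S) = 3 + (239 - (39 + (-9)² - 16*(-9))) = 3 + (239 - (39 + 81 + 144)) = 3 + (239 - 1*264) = 3 + (239 - 264) = 3 - 25 = -22)
(-1398518 + n(1333)) + B(1098) = (-1398518 - 22) + (-504/1098 - 1/306*1098) = -1398540 + (-504*1/1098 - 61/17) = -1398540 + (-28/61 - 61/17) = -1398540 - 4197/1037 = -1450290177/1037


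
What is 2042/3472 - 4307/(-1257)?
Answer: 8760349/2182152 ≈ 4.0145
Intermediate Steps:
2042/3472 - 4307/(-1257) = 2042*(1/3472) - 4307*(-1/1257) = 1021/1736 + 4307/1257 = 8760349/2182152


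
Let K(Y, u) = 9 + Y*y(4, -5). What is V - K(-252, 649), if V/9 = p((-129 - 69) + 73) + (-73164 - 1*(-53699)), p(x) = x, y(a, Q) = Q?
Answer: -177579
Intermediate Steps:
K(Y, u) = 9 - 5*Y (K(Y, u) = 9 + Y*(-5) = 9 - 5*Y)
V = -176310 (V = 9*(((-129 - 69) + 73) + (-73164 - 1*(-53699))) = 9*((-198 + 73) + (-73164 + 53699)) = 9*(-125 - 19465) = 9*(-19590) = -176310)
V - K(-252, 649) = -176310 - (9 - 5*(-252)) = -176310 - (9 + 1260) = -176310 - 1*1269 = -176310 - 1269 = -177579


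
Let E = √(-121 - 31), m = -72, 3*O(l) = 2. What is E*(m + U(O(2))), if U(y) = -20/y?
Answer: -204*I*√38 ≈ -1257.5*I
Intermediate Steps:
O(l) = ⅔ (O(l) = (⅓)*2 = ⅔)
E = 2*I*√38 (E = √(-152) = 2*I*√38 ≈ 12.329*I)
E*(m + U(O(2))) = (2*I*√38)*(-72 - 20/⅔) = (2*I*√38)*(-72 - 20*3/2) = (2*I*√38)*(-72 - 30) = (2*I*√38)*(-102) = -204*I*√38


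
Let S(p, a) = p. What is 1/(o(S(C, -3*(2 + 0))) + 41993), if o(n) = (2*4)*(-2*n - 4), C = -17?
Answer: 1/42233 ≈ 2.3678e-5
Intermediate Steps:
o(n) = -32 - 16*n (o(n) = 8*(-4 - 2*n) = -32 - 16*n)
1/(o(S(C, -3*(2 + 0))) + 41993) = 1/((-32 - 16*(-17)) + 41993) = 1/((-32 + 272) + 41993) = 1/(240 + 41993) = 1/42233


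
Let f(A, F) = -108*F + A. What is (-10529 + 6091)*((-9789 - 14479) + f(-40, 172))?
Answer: 190319192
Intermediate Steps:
f(A, F) = A - 108*F
(-10529 + 6091)*((-9789 - 14479) + f(-40, 172)) = (-10529 + 6091)*((-9789 - 14479) + (-40 - 108*172)) = -4438*(-24268 + (-40 - 18576)) = -4438*(-24268 - 18616) = -4438*(-42884) = 190319192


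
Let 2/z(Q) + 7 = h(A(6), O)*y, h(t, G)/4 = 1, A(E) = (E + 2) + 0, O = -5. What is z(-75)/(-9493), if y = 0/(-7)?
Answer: 2/66451 ≈ 3.0097e-5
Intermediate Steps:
A(E) = 2 + E (A(E) = (2 + E) + 0 = 2 + E)
h(t, G) = 4 (h(t, G) = 4*1 = 4)
y = 0 (y = 0*(-1/7) = 0)
z(Q) = -2/7 (z(Q) = 2/(-7 + 4*0) = 2/(-7 + 0) = 2/(-7) = 2*(-1/7) = -2/7)
z(-75)/(-9493) = -2/7/(-9493) = -2/7*(-1/9493) = 2/66451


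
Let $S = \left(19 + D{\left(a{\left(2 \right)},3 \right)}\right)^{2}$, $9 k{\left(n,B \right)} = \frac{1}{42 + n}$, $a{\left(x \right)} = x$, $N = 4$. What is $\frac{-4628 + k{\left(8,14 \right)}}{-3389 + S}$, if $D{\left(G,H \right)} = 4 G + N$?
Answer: $\frac{2082599}{1092600} \approx 1.9061$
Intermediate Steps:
$D{\left(G,H \right)} = 4 + 4 G$ ($D{\left(G,H \right)} = 4 G + 4 = 4 + 4 G$)
$k{\left(n,B \right)} = \frac{1}{9 \left(42 + n\right)}$
$S = 961$ ($S = \left(19 + \left(4 + 4 \cdot 2\right)\right)^{2} = \left(19 + \left(4 + 8\right)\right)^{2} = \left(19 + 12\right)^{2} = 31^{2} = 961$)
$\frac{-4628 + k{\left(8,14 \right)}}{-3389 + S} = \frac{-4628 + \frac{1}{9 \left(42 + 8\right)}}{-3389 + 961} = \frac{-4628 + \frac{1}{9 \cdot 50}}{-2428} = \left(-4628 + \frac{1}{9} \cdot \frac{1}{50}\right) \left(- \frac{1}{2428}\right) = \left(-4628 + \frac{1}{450}\right) \left(- \frac{1}{2428}\right) = \left(- \frac{2082599}{450}\right) \left(- \frac{1}{2428}\right) = \frac{2082599}{1092600}$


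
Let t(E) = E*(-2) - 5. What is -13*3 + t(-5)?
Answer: -34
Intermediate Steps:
t(E) = -5 - 2*E (t(E) = -2*E - 5 = -5 - 2*E)
-13*3 + t(-5) = -13*3 + (-5 - 2*(-5)) = -39 + (-5 + 10) = -39 + 5 = -34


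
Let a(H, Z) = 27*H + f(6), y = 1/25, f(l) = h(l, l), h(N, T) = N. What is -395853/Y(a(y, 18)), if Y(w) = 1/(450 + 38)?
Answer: -193176264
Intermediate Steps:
f(l) = l
y = 1/25 ≈ 0.040000
a(H, Z) = 6 + 27*H (a(H, Z) = 27*H + 6 = 6 + 27*H)
Y(w) = 1/488
-395853/Y(a(y, 18)) = -395853/1/488 = -395853*488 = -193176264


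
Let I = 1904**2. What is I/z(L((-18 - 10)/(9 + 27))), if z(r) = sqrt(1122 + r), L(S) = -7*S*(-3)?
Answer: 3625216*sqrt(9951)/3317 ≈ 1.0902e+5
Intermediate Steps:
L(S) = 21*S (L(S) = -(-21)*S = 21*S)
I = 3625216
I/z(L((-18 - 10)/(9 + 27))) = 3625216/(sqrt(1122 + 21*((-18 - 10)/(9 + 27)))) = 3625216/(sqrt(1122 + 21*(-28/36))) = 3625216/(sqrt(1122 + 21*(-28*1/36))) = 3625216/(sqrt(1122 + 21*(-7/9))) = 3625216/(sqrt(1122 - 49/3)) = 3625216/(sqrt(3317/3)) = 3625216/((sqrt(9951)/3)) = 3625216*(sqrt(9951)/3317) = 3625216*sqrt(9951)/3317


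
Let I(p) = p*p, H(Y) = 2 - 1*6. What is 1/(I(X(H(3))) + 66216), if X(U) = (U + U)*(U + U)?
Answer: 1/70312 ≈ 1.4222e-5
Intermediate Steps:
H(Y) = -4 (H(Y) = 2 - 6 = -4)
X(U) = 4*U² (X(U) = (2*U)*(2*U) = 4*U²)
I(p) = p²
1/(I(X(H(3))) + 66216) = 1/((4*(-4)²)² + 66216) = 1/((4*16)² + 66216) = 1/(64² + 66216) = 1/(4096 + 66216) = 1/70312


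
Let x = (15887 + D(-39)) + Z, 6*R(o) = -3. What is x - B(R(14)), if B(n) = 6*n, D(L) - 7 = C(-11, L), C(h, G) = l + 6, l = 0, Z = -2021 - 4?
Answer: 13878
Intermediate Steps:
Z = -2025
R(o) = -½ (R(o) = (⅙)*(-3) = -½)
C(h, G) = 6 (C(h, G) = 0 + 6 = 6)
D(L) = 13 (D(L) = 7 + 6 = 13)
x = 13875 (x = (15887 + 13) - 2025 = 15900 - 2025 = 13875)
x - B(R(14)) = 13875 - 6*(-1)/2 = 13875 - 1*(-3) = 13875 + 3 = 13878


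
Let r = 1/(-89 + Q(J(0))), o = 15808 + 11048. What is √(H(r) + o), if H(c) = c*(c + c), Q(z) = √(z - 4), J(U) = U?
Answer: √(1686707880834 + 712*I)/7925 ≈ 163.88 + 3.4588e-8*I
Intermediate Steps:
o = 26856
Q(z) = √(-4 + z)
r = (-89 - 2*I)/7925 (r = 1/(-89 + √(-4 + 0)) = 1/(-89 + √(-4)) = 1/(-89 + 2*I) = (-89 - 2*I)/7925 ≈ -0.01123 - 0.00025237*I)
H(c) = 2*c² (H(c) = c*(2*c) = 2*c²)
√(H(r) + o) = √(2*(-89/7925 - 2*I/7925)² + 26856) = √(26856 + 2*(-89/7925 - 2*I/7925)²)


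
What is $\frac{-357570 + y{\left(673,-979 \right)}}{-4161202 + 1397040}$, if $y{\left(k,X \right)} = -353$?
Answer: $\frac{357923}{2764162} \approx 0.12949$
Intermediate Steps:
$\frac{-357570 + y{\left(673,-979 \right)}}{-4161202 + 1397040} = \frac{-357570 - 353}{-4161202 + 1397040} = - \frac{357923}{-2764162} = \left(-357923\right) \left(- \frac{1}{2764162}\right) = \frac{357923}{2764162}$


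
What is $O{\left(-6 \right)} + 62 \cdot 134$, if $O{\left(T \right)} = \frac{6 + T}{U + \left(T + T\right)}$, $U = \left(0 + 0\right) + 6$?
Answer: $8308$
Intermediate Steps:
$U = 6$ ($U = 0 + 6 = 6$)
$O{\left(T \right)} = \frac{6 + T}{6 + 2 T}$ ($O{\left(T \right)} = \frac{6 + T}{6 + \left(T + T\right)} = \frac{6 + T}{6 + 2 T}$)
$O{\left(-6 \right)} + 62 \cdot 134 = \frac{6 - 6}{2 \left(3 - 6\right)} + 62 \cdot 134 = \frac{1}{2} \frac{1}{-3} \cdot 0 + 8308 = \frac{1}{2} \left(- \frac{1}{3}\right) 0 + 8308 = 0 + 8308 = 8308$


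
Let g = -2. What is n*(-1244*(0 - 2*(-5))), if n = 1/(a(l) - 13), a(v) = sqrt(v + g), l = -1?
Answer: 40430/43 + 3110*I*sqrt(3)/43 ≈ 940.23 + 125.27*I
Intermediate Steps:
a(v) = sqrt(-2 + v) (a(v) = sqrt(v - 2) = sqrt(-2 + v))
n = 1/(-13 + I*sqrt(3)) (n = 1/(sqrt(-2 - 1) - 13) = 1/(sqrt(-3) - 13) = 1/(I*sqrt(3) - 13) = 1/(-13 + I*sqrt(3)) ≈ -0.075581 - 0.01007*I)
n*(-1244*(0 - 2*(-5))) = (-13/172 - I*sqrt(3)/172)*(-1244*(0 - 2*(-5))) = (-13/172 - I*sqrt(3)/172)*(-1244*(0 + 10)) = (-13/172 - I*sqrt(3)/172)*(-1244*10) = (-13/172 - I*sqrt(3)/172)*(-12440) = 40430/43 + 3110*I*sqrt(3)/43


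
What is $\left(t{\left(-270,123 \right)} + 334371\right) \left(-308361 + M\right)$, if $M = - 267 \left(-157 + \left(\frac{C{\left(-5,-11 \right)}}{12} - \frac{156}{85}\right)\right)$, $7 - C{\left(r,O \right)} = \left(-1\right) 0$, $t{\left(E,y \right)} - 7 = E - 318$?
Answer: $- \frac{3020019332633}{34} \approx -8.8824 \cdot 10^{10}$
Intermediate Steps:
$t{\left(E,y \right)} = -311 + E$ ($t{\left(E,y \right)} = 7 + \left(E - 318\right) = 7 + \left(-318 + E\right) = -311 + E$)
$C{\left(r,O \right)} = 7$ ($C{\left(r,O \right)} = 7 - \left(-1\right) 0 = 7 - 0 = 7 + 0 = 7$)
$M = \frac{14366113}{340}$ ($M = - 267 \left(-157 + \left(\frac{7}{12} - \frac{156}{85}\right)\right) = - 267 \left(-157 - \frac{1277}{1020}\right) = \left(-267\right) \left(- \frac{161417}{1020}\right) = \frac{14366113}{340} \approx 42253.0$)
$\left(t{\left(-270,123 \right)} + 334371\right) \left(-308361 + M\right) = \left(\left(-311 - 270\right) + 334371\right) \left(-308361 + \frac{14366113}{340}\right) = \left(-581 + 334371\right) \left(- \frac{90476627}{340}\right) = 333790 \left(- \frac{90476627}{340}\right) = - \frac{3020019332633}{34}$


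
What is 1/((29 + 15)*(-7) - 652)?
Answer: -1/960 ≈ -0.0010417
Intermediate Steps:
1/((29 + 15)*(-7) - 652) = 1/(44*(-7) - 652) = 1/(-308 - 652) = 1/(-960) = -1/960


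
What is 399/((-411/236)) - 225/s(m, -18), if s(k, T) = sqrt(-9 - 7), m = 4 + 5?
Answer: -31388/137 + 225*I/4 ≈ -229.11 + 56.25*I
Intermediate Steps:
m = 9
s(k, T) = 4*I (s(k, T) = sqrt(-16) = 4*I)
399/((-411/236)) - 225/s(m, -18) = 399/((-411/236)) - 225*(-I/4) = 399/((-411*1/236)) - (-225)*I/4 = 399/(-411/236) + 225*I/4 = 399*(-236/411) + 225*I/4 = -31388/137 + 225*I/4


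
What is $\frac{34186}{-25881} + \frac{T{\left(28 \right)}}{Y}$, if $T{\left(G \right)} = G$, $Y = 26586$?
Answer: $- \frac{21622484}{16382673} \approx -1.3198$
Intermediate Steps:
$\frac{34186}{-25881} + \frac{T{\left(28 \right)}}{Y} = \frac{34186}{-25881} + \frac{28}{26586} = 34186 \left(- \frac{1}{25881}\right) + 28 \cdot \frac{1}{26586} = - \frac{34186}{25881} + \frac{2}{1899} = - \frac{21622484}{16382673}$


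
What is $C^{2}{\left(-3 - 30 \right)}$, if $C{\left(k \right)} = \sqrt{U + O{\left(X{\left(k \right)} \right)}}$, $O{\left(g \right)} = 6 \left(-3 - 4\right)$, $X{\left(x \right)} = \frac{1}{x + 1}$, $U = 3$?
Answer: $-39$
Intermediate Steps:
$X{\left(x \right)} = \frac{1}{1 + x}$
$O{\left(g \right)} = -42$ ($O{\left(g \right)} = 6 \left(-7\right) = -42$)
$C{\left(k \right)} = i \sqrt{39}$ ($C{\left(k \right)} = \sqrt{3 - 42} = \sqrt{-39} = i \sqrt{39}$)
$C^{2}{\left(-3 - 30 \right)} = \left(i \sqrt{39}\right)^{2} = -39$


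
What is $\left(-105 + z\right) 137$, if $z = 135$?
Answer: $4110$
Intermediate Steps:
$\left(-105 + z\right) 137 = \left(-105 + 135\right) 137 = 30 \cdot 137 = 4110$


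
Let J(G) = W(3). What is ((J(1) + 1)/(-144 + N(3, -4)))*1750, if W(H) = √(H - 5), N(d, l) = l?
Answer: -875/74 - 875*I*√2/74 ≈ -11.824 - 16.722*I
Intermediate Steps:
W(H) = √(-5 + H)
J(G) = I*√2 (J(G) = √(-5 + 3) = √(-2) = I*√2)
((J(1) + 1)/(-144 + N(3, -4)))*1750 = ((I*√2 + 1)/(-144 - 4))*1750 = ((1 + I*√2)/(-148))*1750 = ((1 + I*√2)*(-1/148))*1750 = (-1/148 - I*√2/148)*1750 = -875/74 - 875*I*√2/74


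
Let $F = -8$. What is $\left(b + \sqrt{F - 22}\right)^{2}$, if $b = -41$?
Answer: $\left(41 - i \sqrt{30}\right)^{2} \approx 1651.0 - 449.13 i$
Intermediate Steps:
$\left(b + \sqrt{F - 22}\right)^{2} = \left(-41 + \sqrt{-8 - 22}\right)^{2} = \left(-41 + \sqrt{-30}\right)^{2} = \left(-41 + i \sqrt{30}\right)^{2}$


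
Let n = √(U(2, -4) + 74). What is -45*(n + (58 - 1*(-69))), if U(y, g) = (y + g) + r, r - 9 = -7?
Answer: -5715 - 45*√74 ≈ -6102.1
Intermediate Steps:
r = 2 (r = 9 - 7 = 2)
U(y, g) = 2 + g + y (U(y, g) = (y + g) + 2 = (g + y) + 2 = 2 + g + y)
n = √74 (n = √((2 - 4 + 2) + 74) = √(0 + 74) = √74 ≈ 8.6023)
-45*(n + (58 - 1*(-69))) = -45*(√74 + (58 - 1*(-69))) = -45*(√74 + (58 + 69)) = -45*(√74 + 127) = -45*(127 + √74) = -5715 - 45*√74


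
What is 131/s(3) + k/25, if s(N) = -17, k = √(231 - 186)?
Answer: -131/17 + 3*√5/25 ≈ -7.4376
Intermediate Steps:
k = 3*√5 (k = √45 = 3*√5 ≈ 6.7082)
131/s(3) + k/25 = 131/(-17) + (3*√5)/25 = 131*(-1/17) + (3*√5)*(1/25) = -131/17 + 3*√5/25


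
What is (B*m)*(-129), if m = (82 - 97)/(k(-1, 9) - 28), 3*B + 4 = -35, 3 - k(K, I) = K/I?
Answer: 226395/224 ≈ 1010.7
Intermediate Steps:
k(K, I) = 3 - K/I
B = -13 (B = -4/3 + (⅓)*(-35) = -4/3 - 35/3 = -13)
m = 135/224 (m = (82 - 97)/((3 - 1*(-1)/9) - 28) = -15/((3 - 1*(-1)*⅑) - 28) = -15/((3 + ⅑) - 28) = -15/(28/9 - 28) = -15/(-224/9) = -15*(-9/224) = 135/224 ≈ 0.60268)
(B*m)*(-129) = -13*135/224*(-129) = -1755/224*(-129) = 226395/224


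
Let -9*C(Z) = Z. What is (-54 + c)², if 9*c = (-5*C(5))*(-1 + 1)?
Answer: 2916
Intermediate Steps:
C(Z) = -Z/9
c = 0 (c = ((-(-5)*5/9)*(-1 + 1))/9 = (-5*(-5/9)*0)/9 = ((25/9)*0)/9 = (⅑)*0 = 0)
(-54 + c)² = (-54 + 0)² = (-54)² = 2916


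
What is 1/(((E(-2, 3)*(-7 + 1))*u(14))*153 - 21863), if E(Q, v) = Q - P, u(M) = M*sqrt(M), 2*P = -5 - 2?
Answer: 21863/4724987207 - 19278*sqrt(14)/4724987207 ≈ -1.0639e-5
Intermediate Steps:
P = -7/2 (P = (-5 - 2)/2 = (1/2)*(-7) = -7/2 ≈ -3.5000)
u(M) = M**(3/2)
E(Q, v) = 7/2 + Q (E(Q, v) = Q - 1*(-7/2) = Q + 7/2 = 7/2 + Q)
1/(((E(-2, 3)*(-7 + 1))*u(14))*153 - 21863) = 1/((((7/2 - 2)*(-7 + 1))*14**(3/2))*153 - 21863) = 1/((((3/2)*(-6))*(14*sqrt(14)))*153 - 21863) = 1/(-126*sqrt(14)*153 - 21863) = 1/(-19278*sqrt(14) - 21863) = 1/(-21863 - 19278*sqrt(14))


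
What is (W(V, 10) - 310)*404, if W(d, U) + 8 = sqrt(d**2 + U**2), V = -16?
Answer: -128472 + 808*sqrt(89) ≈ -1.2085e+5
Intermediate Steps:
W(d, U) = -8 + sqrt(U**2 + d**2) (W(d, U) = -8 + sqrt(d**2 + U**2) = -8 + sqrt(U**2 + d**2))
(W(V, 10) - 310)*404 = ((-8 + sqrt(10**2 + (-16)**2)) - 310)*404 = ((-8 + sqrt(100 + 256)) - 310)*404 = ((-8 + sqrt(356)) - 310)*404 = ((-8 + 2*sqrt(89)) - 310)*404 = (-318 + 2*sqrt(89))*404 = -128472 + 808*sqrt(89)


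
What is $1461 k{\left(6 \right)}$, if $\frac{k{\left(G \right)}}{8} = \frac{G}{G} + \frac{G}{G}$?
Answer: $23376$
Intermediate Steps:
$k{\left(G \right)} = 16$ ($k{\left(G \right)} = 8 \left(\frac{G}{G} + \frac{G}{G}\right) = 8 \left(1 + 1\right) = 8 \cdot 2 = 16$)
$1461 k{\left(6 \right)} = 1461 \cdot 16 = 23376$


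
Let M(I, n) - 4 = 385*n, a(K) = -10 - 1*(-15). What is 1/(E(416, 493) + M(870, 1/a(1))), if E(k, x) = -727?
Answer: -1/646 ≈ -0.0015480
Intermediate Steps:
a(K) = 5 (a(K) = -10 + 15 = 5)
M(I, n) = 4 + 385*n
1/(E(416, 493) + M(870, 1/a(1))) = 1/(-727 + (4 + 385/5)) = 1/(-727 + (4 + 385*(⅕))) = 1/(-727 + (4 + 77)) = 1/(-727 + 81) = 1/(-646) = -1/646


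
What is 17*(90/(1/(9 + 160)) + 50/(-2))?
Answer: 258145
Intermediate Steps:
17*(90/(1/(9 + 160)) + 50/(-2)) = 17*(90/(1/169) + 50*(-1/2)) = 17*(90/(1/169) - 25) = 17*(90*169 - 25) = 17*(15210 - 25) = 17*15185 = 258145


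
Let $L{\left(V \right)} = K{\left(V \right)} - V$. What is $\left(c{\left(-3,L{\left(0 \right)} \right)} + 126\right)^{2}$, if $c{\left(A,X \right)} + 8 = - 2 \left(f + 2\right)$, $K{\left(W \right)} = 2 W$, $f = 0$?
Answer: $12996$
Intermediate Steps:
$L{\left(V \right)} = V$ ($L{\left(V \right)} = 2 V - V = V$)
$c{\left(A,X \right)} = -12$ ($c{\left(A,X \right)} = -8 - 2 \left(0 + 2\right) = -8 - 4 = -12$)
$\left(c{\left(-3,L{\left(0 \right)} \right)} + 126\right)^{2} = \left(-12 + 126\right)^{2} = 114^{2} = 12996$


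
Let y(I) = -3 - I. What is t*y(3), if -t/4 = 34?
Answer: 816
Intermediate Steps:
t = -136 (t = -4*34 = -136)
t*y(3) = -136*(-3 - 1*3) = -136*(-3 - 3) = -136*(-6) = 816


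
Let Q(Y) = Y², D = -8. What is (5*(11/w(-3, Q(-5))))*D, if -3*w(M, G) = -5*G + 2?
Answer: -440/41 ≈ -10.732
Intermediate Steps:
w(M, G) = -⅔ + 5*G/3 (w(M, G) = -(-5*G + 2)/3 = -(2 - 5*G)/3 = -⅔ + 5*G/3)
(5*(11/w(-3, Q(-5))))*D = (5*(11/(-⅔ + (5/3)*(-5)²)))*(-8) = (5*(11/(-⅔ + (5/3)*25)))*(-8) = (5*(11/(-⅔ + 125/3)))*(-8) = (5*(11/41))*(-8) = (55/41)*(-8) = -440/41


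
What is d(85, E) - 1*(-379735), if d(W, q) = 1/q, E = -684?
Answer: 259738739/684 ≈ 3.7974e+5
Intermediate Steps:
d(85, E) - 1*(-379735) = 1/(-684) - 1*(-379735) = -1/684 + 379735 = 259738739/684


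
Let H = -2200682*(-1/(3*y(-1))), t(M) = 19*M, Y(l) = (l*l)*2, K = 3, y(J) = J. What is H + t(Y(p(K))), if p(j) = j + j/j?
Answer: -2198858/3 ≈ -7.3295e+5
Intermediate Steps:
p(j) = 1 + j (p(j) = j + 1 = 1 + j)
Y(l) = 2*l² (Y(l) = l²*2 = 2*l²)
H = -2200682/3 (H = -2200682/((-3*(-1))) = -2200682/3 ≈ -7.3356e+5)
H + t(Y(p(K))) = -2200682/3 + 19*(2*(1 + 3)²) = -2200682/3 + 19*(2*4²) = -2200682/3 + 19*(2*16) = -2200682/3 + 19*32 = -2200682/3 + 608 = -2198858/3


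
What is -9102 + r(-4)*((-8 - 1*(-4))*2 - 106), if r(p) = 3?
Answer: -9444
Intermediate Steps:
-9102 + r(-4)*((-8 - 1*(-4))*2 - 106) = -9102 + 3*((-8 - 1*(-4))*2 - 106) = -9102 + 3*((-8 + 4)*2 - 106) = -9102 + 3*(-4*2 - 106) = -9102 + 3*(-8 - 106) = -9102 + 3*(-114) = -9102 - 342 = -9444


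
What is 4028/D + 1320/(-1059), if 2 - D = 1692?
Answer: -1082742/298285 ≈ -3.6299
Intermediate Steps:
D = -1690 (D = 2 - 1*1692 = 2 - 1692 = -1690)
4028/D + 1320/(-1059) = 4028/(-1690) + 1320/(-1059) = 4028*(-1/1690) + 1320*(-1/1059) = -2014/845 - 440/353 = -1082742/298285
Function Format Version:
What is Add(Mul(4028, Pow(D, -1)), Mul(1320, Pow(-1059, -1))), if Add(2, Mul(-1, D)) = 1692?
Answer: Rational(-1082742, 298285) ≈ -3.6299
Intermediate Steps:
D = -1690 (D = Add(2, Mul(-1, 1692)) = Add(2, -1692) = -1690)
Add(Mul(4028, Pow(D, -1)), Mul(1320, Pow(-1059, -1))) = Add(Mul(4028, Pow(-1690, -1)), Mul(1320, Pow(-1059, -1))) = Add(Mul(4028, Rational(-1, 1690)), Mul(1320, Rational(-1, 1059))) = Add(Rational(-2014, 845), Rational(-440, 353)) = Rational(-1082742, 298285)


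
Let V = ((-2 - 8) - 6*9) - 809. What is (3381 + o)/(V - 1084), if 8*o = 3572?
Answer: -7655/3914 ≈ -1.9558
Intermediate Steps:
o = 893/2 (o = (⅛)*3572 = 893/2 ≈ 446.50)
V = -873 (V = (-10 - 54) - 809 = -64 - 809 = -873)
(3381 + o)/(V - 1084) = (3381 + 893/2)/(-873 - 1084) = (7655/2)/(-1957) = (7655/2)*(-1/1957) = -7655/3914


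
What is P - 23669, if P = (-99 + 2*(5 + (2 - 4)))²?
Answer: -15020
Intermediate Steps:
P = 8649 (P = (-99 + 2*(5 - 2))² = (-99 + 2*3)² = (-99 + 6)² = (-93)² = 8649)
P - 23669 = 8649 - 23669 = -15020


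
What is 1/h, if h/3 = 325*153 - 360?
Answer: 1/148095 ≈ 6.7524e-6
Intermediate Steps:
h = 148095 (h = 3*(325*153 - 360) = 3*(49725 - 360) = 3*49365 = 148095)
1/h = 1/148095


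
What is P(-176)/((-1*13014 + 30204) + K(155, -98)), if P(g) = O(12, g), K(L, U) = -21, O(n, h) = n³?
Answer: 576/5723 ≈ 0.10065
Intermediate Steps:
P(g) = 1728 (P(g) = 12³ = 1728)
P(-176)/((-1*13014 + 30204) + K(155, -98)) = 1728/((-1*13014 + 30204) - 21) = 1728/((-13014 + 30204) - 21) = 1728/(17190 - 21) = 1728/17169 = 1728*(1/17169) = 576/5723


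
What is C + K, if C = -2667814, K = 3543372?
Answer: 875558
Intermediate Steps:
C + K = -2667814 + 3543372 = 875558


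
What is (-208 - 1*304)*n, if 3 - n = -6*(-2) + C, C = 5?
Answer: 7168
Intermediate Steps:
n = -14 (n = 3 - (-6*(-2) + 5) = 3 - (12 + 5) = 3 - 1*17 = 3 - 17 = -14)
(-208 - 1*304)*n = (-208 - 1*304)*(-14) = (-208 - 304)*(-14) = -512*(-14) = 7168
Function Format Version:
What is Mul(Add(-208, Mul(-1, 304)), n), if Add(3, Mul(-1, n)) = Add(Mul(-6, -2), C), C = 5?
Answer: 7168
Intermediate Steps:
n = -14 (n = Add(3, Mul(-1, Add(Mul(-6, -2), 5))) = Add(3, Mul(-1, Add(12, 5))) = Add(3, Mul(-1, 17)) = Add(3, -17) = -14)
Mul(Add(-208, Mul(-1, 304)), n) = Mul(Add(-208, Mul(-1, 304)), -14) = Mul(Add(-208, -304), -14) = Mul(-512, -14) = 7168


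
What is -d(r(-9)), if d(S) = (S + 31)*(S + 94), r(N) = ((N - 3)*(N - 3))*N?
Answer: -1520530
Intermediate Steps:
r(N) = N*(-3 + N)² (r(N) = ((-3 + N)*(-3 + N))*N = (-3 + N)²*N = N*(-3 + N)²)
d(S) = (31 + S)*(94 + S)
-d(r(-9)) = -(2914 + (-9*(-3 - 9)²)² + 125*(-9*(-3 - 9)²)) = -(2914 + (-9*(-12)²)² + 125*(-9*(-12)²)) = -(2914 + (-9*144)² + 125*(-9*144)) = -(2914 + (-1296)² + 125*(-1296)) = -(2914 + 1679616 - 162000) = -1*1520530 = -1520530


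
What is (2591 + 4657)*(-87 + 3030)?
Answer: 21330864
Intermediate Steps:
(2591 + 4657)*(-87 + 3030) = 7248*2943 = 21330864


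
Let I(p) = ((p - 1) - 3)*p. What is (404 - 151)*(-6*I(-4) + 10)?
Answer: -46046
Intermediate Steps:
I(p) = p*(-4 + p) (I(p) = ((-1 + p) - 3)*p = (-4 + p)*p = p*(-4 + p))
(404 - 151)*(-6*I(-4) + 10) = (404 - 151)*(-(-24)*(-4 - 4) + 10) = 253*(-(-24)*(-8) + 10) = 253*(-6*32 + 10) = 253*(-192 + 10) = 253*(-182) = -46046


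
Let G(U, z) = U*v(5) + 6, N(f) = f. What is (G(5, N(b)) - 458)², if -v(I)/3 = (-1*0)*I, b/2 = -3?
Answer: 204304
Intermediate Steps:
b = -6 (b = 2*(-3) = -6)
v(I) = 0 (v(I) = -3*(-1*0)*I = -0*I = -3*0 = 0)
G(U, z) = 6 (G(U, z) = U*0 + 6 = 0 + 6 = 6)
(G(5, N(b)) - 458)² = (6 - 458)² = (-452)² = 204304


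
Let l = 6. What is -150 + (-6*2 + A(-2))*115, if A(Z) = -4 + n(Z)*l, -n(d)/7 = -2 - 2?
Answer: 17330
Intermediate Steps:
n(d) = 28 (n(d) = -7*(-2 - 2) = -7*(-4) = 28)
A(Z) = 164 (A(Z) = -4 + 28*6 = -4 + 168 = 164)
-150 + (-6*2 + A(-2))*115 = -150 + (-6*2 + 164)*115 = -150 + (-12 + 164)*115 = -150 + 152*115 = -150 + 17480 = 17330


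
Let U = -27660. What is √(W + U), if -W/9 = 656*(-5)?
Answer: 2*√465 ≈ 43.128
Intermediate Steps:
W = 29520 (W = -5904*(-5) = -9*(-3280) = 29520)
√(W + U) = √(29520 - 27660) = √1860 = 2*√465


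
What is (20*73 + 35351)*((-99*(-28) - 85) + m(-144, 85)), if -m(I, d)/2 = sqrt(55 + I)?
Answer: 98911157 - 73622*I*sqrt(89) ≈ 9.8911e+7 - 6.9455e+5*I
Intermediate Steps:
m(I, d) = -2*sqrt(55 + I)
(20*73 + 35351)*((-99*(-28) - 85) + m(-144, 85)) = (20*73 + 35351)*((-99*(-28) - 85) - 2*sqrt(55 - 144)) = (1460 + 35351)*((2772 - 85) - 2*I*sqrt(89)) = 36811*(2687 - 2*I*sqrt(89)) = 98911157 - 73622*I*sqrt(89)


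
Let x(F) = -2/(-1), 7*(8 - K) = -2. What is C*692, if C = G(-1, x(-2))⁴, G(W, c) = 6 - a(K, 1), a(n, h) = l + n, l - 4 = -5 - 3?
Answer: 14349312/2401 ≈ 5976.4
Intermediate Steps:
K = 58/7 (K = 8 - ⅐*(-2) = 8 + 2/7 = 58/7 ≈ 8.2857)
l = -4 (l = 4 + (-5 - 3) = 4 - 8 = -4)
x(F) = 2 (x(F) = -2*(-1) = 2)
a(n, h) = -4 + n
G(W, c) = 12/7 (G(W, c) = 6 - (-4 + 58/7) = 6 - 1*30/7 = 6 - 30/7 = 12/7)
C = 20736/2401 (C = (12/7)⁴ = 20736/2401 ≈ 8.6364)
C*692 = (20736/2401)*692 = 14349312/2401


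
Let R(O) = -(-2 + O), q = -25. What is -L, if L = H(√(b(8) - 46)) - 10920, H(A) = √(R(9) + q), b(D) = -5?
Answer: 10920 - 4*I*√2 ≈ 10920.0 - 5.6569*I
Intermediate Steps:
R(O) = 2 - O
H(A) = 4*I*√2 (H(A) = √((2 - 1*9) - 25) = √((2 - 9) - 25) = √(-7 - 25) = √(-32) = 4*I*√2)
L = -10920 + 4*I*√2 (L = 4*I*√2 - 10920 = -10920 + 4*I*√2 ≈ -10920.0 + 5.6569*I)
-L = -(-10920 + 4*I*√2) = 10920 - 4*I*√2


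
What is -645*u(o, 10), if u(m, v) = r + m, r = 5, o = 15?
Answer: -12900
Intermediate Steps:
u(m, v) = 5 + m
-645*u(o, 10) = -645*(5 + 15) = -645*20 = -12900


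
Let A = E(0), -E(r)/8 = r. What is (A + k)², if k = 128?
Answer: 16384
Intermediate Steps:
E(r) = -8*r
A = 0 (A = -8*0 = 0)
(A + k)² = (0 + 128)² = 128² = 16384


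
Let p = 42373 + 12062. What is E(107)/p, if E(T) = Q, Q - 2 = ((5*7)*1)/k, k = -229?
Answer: 141/4155205 ≈ 3.3933e-5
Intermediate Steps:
p = 54435
Q = 423/229 (Q = 2 + ((5*7)*1)/(-229) = 2 + (35*1)*(-1/229) = 2 + 35*(-1/229) = 2 - 35/229 = 423/229 ≈ 1.8472)
E(T) = 423/229
E(107)/p = (423/229)/54435 = (423/229)*(1/54435) = 141/4155205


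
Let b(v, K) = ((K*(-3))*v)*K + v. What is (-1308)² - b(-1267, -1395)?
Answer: -7395128894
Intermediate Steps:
b(v, K) = v - 3*v*K² (b(v, K) = ((-3*K)*v)*K + v = (-3*K*v)*K + v = -3*v*K² + v = v - 3*v*K²)
(-1308)² - b(-1267, -1395) = (-1308)² - (-1267)*(1 - 3*(-1395)²) = 1710864 - (-1267)*(1 - 3*1946025) = 1710864 - (-1267)*(1 - 5838075) = 1710864 - (-1267)*(-5838074) = 1710864 - 1*7396839758 = 1710864 - 7396839758 = -7395128894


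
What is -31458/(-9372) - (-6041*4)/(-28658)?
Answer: 8036409/3197414 ≈ 2.5134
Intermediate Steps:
-31458/(-9372) - (-6041*4)/(-28658) = -31458*(-1/9372) - (-24164)*(-1)/28658 = 5243/1562 - 1*1726/2047 = 5243/1562 - 1726/2047 = 8036409/3197414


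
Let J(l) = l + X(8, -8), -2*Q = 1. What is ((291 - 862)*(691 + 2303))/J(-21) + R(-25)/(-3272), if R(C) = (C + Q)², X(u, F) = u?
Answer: 22374870699/170144 ≈ 1.3151e+5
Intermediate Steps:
Q = -½ (Q = -½*1 = -½ ≈ -0.50000)
J(l) = 8 + l (J(l) = l + 8 = 8 + l)
R(C) = (-½ + C)² (R(C) = (C - ½)² = (-½ + C)²)
((291 - 862)*(691 + 2303))/J(-21) + R(-25)/(-3272) = ((291 - 862)*(691 + 2303))/(8 - 21) + ((-1 + 2*(-25))²/4)/(-3272) = -571*2994/(-13) + ((-1 - 50)²/4)*(-1/3272) = -1709574*(-1/13) + ((¼)*(-51)²)*(-1/3272) = 1709574/13 + ((¼)*2601)*(-1/3272) = 1709574/13 + (2601/4)*(-1/3272) = 1709574/13 - 2601/13088 = 22374870699/170144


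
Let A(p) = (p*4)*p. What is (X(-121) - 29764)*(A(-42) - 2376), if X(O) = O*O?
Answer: -70775640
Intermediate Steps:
X(O) = O²
A(p) = 4*p² (A(p) = (4*p)*p = 4*p²)
(X(-121) - 29764)*(A(-42) - 2376) = ((-121)² - 29764)*(4*(-42)² - 2376) = (14641 - 29764)*(4*1764 - 2376) = -15123*(7056 - 2376) = -15123*4680 = -70775640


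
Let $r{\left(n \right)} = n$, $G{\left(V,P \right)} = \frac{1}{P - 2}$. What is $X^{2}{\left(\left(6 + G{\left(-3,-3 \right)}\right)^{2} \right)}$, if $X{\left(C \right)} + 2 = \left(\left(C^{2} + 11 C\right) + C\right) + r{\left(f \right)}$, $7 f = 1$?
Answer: $\frac{45009902759364}{19140625} \approx 2.3515 \cdot 10^{6}$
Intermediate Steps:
$f = \frac{1}{7}$ ($f = \frac{1}{7} \cdot 1 = \frac{1}{7} \approx 0.14286$)
$G{\left(V,P \right)} = \frac{1}{-2 + P}$
$X{\left(C \right)} = - \frac{13}{7} + C^{2} + 12 C$ ($X{\left(C \right)} = -2 + \left(\left(\left(C^{2} + 11 C\right) + C\right) + \frac{1}{7}\right) = -2 + \left(\left(C^{2} + 12 C\right) + \frac{1}{7}\right) = -2 + \left(\frac{1}{7} + C^{2} + 12 C\right) = - \frac{13}{7} + C^{2} + 12 C$)
$X^{2}{\left(\left(6 + G{\left(-3,-3 \right)}\right)^{2} \right)} = \left(- \frac{13}{7} + \left(\left(6 + \frac{1}{-2 - 3}\right)^{2}\right)^{2} + 12 \left(6 + \frac{1}{-2 - 3}\right)^{2}\right)^{2} = \left(- \frac{13}{7} + \left(\left(6 + \frac{1}{-5}\right)^{2}\right)^{2} + 12 \left(6 + \frac{1}{-5}\right)^{2}\right)^{2} = \left(- \frac{13}{7} + \left(\left(6 - \frac{1}{5}\right)^{2}\right)^{2} + 12 \left(6 - \frac{1}{5}\right)^{2}\right)^{2} = \left(- \frac{13}{7} + \left(\left(\frac{29}{5}\right)^{2}\right)^{2} + 12 \left(\frac{29}{5}\right)^{2}\right)^{2} = \left(- \frac{13}{7} + \left(\frac{841}{25}\right)^{2} + 12 \cdot \frac{841}{25}\right)^{2} = \left(- \frac{13}{7} + \frac{707281}{625} + \frac{10092}{25}\right)^{2} = \left(\frac{6708942}{4375}\right)^{2} = \frac{45009902759364}{19140625}$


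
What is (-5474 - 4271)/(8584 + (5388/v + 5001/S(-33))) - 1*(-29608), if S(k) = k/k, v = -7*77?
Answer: 216634322061/7316927 ≈ 29607.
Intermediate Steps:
v = -539
S(k) = 1
(-5474 - 4271)/(8584 + (5388/v + 5001/S(-33))) - 1*(-29608) = (-5474 - 4271)/(8584 + (5388/(-539) + 5001/1)) - 1*(-29608) = -9745/(8584 + (5388*(-1/539) + 5001*1)) + 29608 = -9745/(8584 + (-5388/539 + 5001)) + 29608 = -9745/(8584 + 2690151/539) + 29608 = -9745/7316927/539 + 29608 = -9745*539/7316927 + 29608 = -5252555/7316927 + 29608 = 216634322061/7316927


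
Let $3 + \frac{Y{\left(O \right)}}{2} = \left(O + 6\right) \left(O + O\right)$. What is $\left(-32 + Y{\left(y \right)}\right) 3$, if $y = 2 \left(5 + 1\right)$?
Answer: $2478$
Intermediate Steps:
$y = 12$ ($y = 2 \cdot 6 = 12$)
$Y{\left(O \right)} = -6 + 4 O \left(6 + O\right)$ ($Y{\left(O \right)} = -6 + 2 \left(O + 6\right) \left(O + O\right) = -6 + 2 \left(6 + O\right) 2 O = -6 + 2 \cdot 2 O \left(6 + O\right) = -6 + 4 O \left(6 + O\right)$)
$\left(-32 + Y{\left(y \right)}\right) 3 = \left(-32 + \left(-6 + 4 \cdot 12^{2} + 24 \cdot 12\right)\right) 3 = \left(-32 + \left(-6 + 4 \cdot 144 + 288\right)\right) 3 = \left(-32 + \left(-6 + 576 + 288\right)\right) 3 = \left(-32 + 858\right) 3 = 826 \cdot 3 = 2478$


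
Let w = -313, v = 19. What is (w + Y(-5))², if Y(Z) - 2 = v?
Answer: 85264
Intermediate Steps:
Y(Z) = 21 (Y(Z) = 2 + 19 = 21)
(w + Y(-5))² = (-313 + 21)² = (-292)² = 85264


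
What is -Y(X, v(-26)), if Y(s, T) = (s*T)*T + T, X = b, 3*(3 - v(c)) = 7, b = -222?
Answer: 98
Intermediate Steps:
v(c) = ⅔ (v(c) = 3 - ⅓*7 = 3 - 7/3 = ⅔)
X = -222
Y(s, T) = T + s*T² (Y(s, T) = (T*s)*T + T = s*T² + T = T + s*T²)
-Y(X, v(-26)) = -2*(1 + (⅔)*(-222))/3 = -2*(1 - 148)/3 = -2*(-147)/3 = -1*(-98) = 98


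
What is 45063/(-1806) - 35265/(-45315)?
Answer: -43963139/1818642 ≈ -24.174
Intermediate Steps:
45063/(-1806) - 35265/(-45315) = 45063*(-1/1806) - 35265*(-1/45315) = -15021/602 + 2351/3021 = -43963139/1818642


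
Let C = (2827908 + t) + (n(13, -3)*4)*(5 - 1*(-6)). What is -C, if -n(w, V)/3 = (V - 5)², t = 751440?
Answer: -3570900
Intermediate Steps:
n(w, V) = -3*(-5 + V)² (n(w, V) = -3*(V - 5)² = -3*(-5 + V)²)
C = 3570900 (C = (2827908 + 751440) + (-3*(-5 - 3)²*4)*(5 - 1*(-6)) = 3579348 + (-3*(-8)²*4)*(5 + 6) = 3579348 + (-3*64*4)*11 = 3579348 - 192*4*11 = 3579348 - 768*11 = 3579348 - 8448 = 3570900)
-C = -1*3570900 = -3570900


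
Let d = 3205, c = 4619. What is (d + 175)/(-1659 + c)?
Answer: 169/148 ≈ 1.1419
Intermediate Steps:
(d + 175)/(-1659 + c) = (3205 + 175)/(-1659 + 4619) = 3380/2960 = 3380*(1/2960) = 169/148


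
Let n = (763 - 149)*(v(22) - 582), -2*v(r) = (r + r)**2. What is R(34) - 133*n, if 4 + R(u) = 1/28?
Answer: 3544130689/28 ≈ 1.2658e+8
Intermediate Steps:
R(u) = -111/28 (R(u) = -4 + 1/28 = -111/28)
v(r) = -2*r**2 (v(r) = -(r + r)**2/2 = -4*r**2/2 = -2*r**2)
n = -951700 (n = (763 - 149)*(-2*22**2 - 582) = 614*(-2*484 - 582) = 614*(-968 - 582) = 614*(-1550) = -951700)
R(34) - 133*n = -111/28 - 133*(-951700) = -111/28 + 126576100 = 3544130689/28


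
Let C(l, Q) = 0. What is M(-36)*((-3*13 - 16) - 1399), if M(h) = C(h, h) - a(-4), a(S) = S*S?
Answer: 23264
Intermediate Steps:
a(S) = S²
M(h) = -16 (M(h) = 0 - 1*(-4)² = 0 - 1*16 = 0 - 16 = -16)
M(-36)*((-3*13 - 16) - 1399) = -16*((-3*13 - 16) - 1399) = -16*((-39 - 16) - 1399) = -16*(-55 - 1399) = -16*(-1454) = 23264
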